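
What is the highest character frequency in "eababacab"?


Input: eababacab
Character counts:
  'a': 4
  'b': 3
  'c': 1
  'e': 1
Maximum frequency: 4

4


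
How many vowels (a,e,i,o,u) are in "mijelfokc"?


Input: mijelfokc
Checking each character:
  'm' at position 0: consonant
  'i' at position 1: vowel (running total: 1)
  'j' at position 2: consonant
  'e' at position 3: vowel (running total: 2)
  'l' at position 4: consonant
  'f' at position 5: consonant
  'o' at position 6: vowel (running total: 3)
  'k' at position 7: consonant
  'c' at position 8: consonant
Total vowels: 3

3


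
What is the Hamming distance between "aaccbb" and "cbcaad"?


Comparing "aaccbb" and "cbcaad" position by position:
  Position 0: 'a' vs 'c' => differ
  Position 1: 'a' vs 'b' => differ
  Position 2: 'c' vs 'c' => same
  Position 3: 'c' vs 'a' => differ
  Position 4: 'b' vs 'a' => differ
  Position 5: 'b' vs 'd' => differ
Total differences (Hamming distance): 5

5


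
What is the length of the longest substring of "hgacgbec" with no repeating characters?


Input: "hgacgbec"
Sliding window (track last position of each char):
  Position 0 ('h'): window [0,0] length 1 -- new best
  Position 1 ('g'): window [0,1] length 2 -- new best
  Position 2 ('a'): window [0,2] length 3 -- new best
  Position 3 ('c'): window [0,3] length 4 -- new best
  Position 4 ('g'): repeat (last at 1), move window start to 2
  Position 4 ('g'): window [2,4] length 3
  Position 5 ('b'): window [2,5] length 4
  Position 6 ('e'): window [2,6] length 5 -- new best
  Position 7 ('c'): repeat (last at 3), move window start to 4
  Position 7 ('c'): window [4,7] length 4
Longest substring with no repeats: "acgbe" with length 5

5


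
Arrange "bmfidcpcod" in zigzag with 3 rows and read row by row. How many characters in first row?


Zigzag "bmfidcpcod" into 3 rows:
Placing characters:
  'b' => row 0
  'm' => row 1
  'f' => row 2
  'i' => row 1
  'd' => row 0
  'c' => row 1
  'p' => row 2
  'c' => row 1
  'o' => row 0
  'd' => row 1
Rows:
  Row 0: "bdo"
  Row 1: "miccd"
  Row 2: "fp"
First row length: 3

3


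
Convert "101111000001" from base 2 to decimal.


Input: "101111000001" in base 2
Positional expansion:
  Digit '1' (value 1) x 2^11 = 2048
  Digit '0' (value 0) x 2^10 = 0
  Digit '1' (value 1) x 2^9 = 512
  Digit '1' (value 1) x 2^8 = 256
  Digit '1' (value 1) x 2^7 = 128
  Digit '1' (value 1) x 2^6 = 64
  Digit '0' (value 0) x 2^5 = 0
  Digit '0' (value 0) x 2^4 = 0
  Digit '0' (value 0) x 2^3 = 0
  Digit '0' (value 0) x 2^2 = 0
  Digit '0' (value 0) x 2^1 = 0
  Digit '1' (value 1) x 2^0 = 1
Sum = 3009

3009


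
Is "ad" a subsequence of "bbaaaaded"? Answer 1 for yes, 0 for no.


Check if "ad" is a subsequence of "bbaaaaded"
Greedy scan:
  Position 0 ('b'): no match needed
  Position 1 ('b'): no match needed
  Position 2 ('a'): matches sub[0] = 'a'
  Position 3 ('a'): no match needed
  Position 4 ('a'): no match needed
  Position 5 ('a'): no match needed
  Position 6 ('d'): matches sub[1] = 'd'
  Position 7 ('e'): no match needed
  Position 8 ('d'): no match needed
All 2 characters matched => is a subsequence

1


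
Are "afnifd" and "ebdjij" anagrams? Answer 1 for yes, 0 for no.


Strings: "afnifd", "ebdjij"
Sorted first:  adffin
Sorted second: bdeijj
Differ at position 0: 'a' vs 'b' => not anagrams

0


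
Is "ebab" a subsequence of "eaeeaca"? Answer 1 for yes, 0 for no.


Check if "ebab" is a subsequence of "eaeeaca"
Greedy scan:
  Position 0 ('e'): matches sub[0] = 'e'
  Position 1 ('a'): no match needed
  Position 2 ('e'): no match needed
  Position 3 ('e'): no match needed
  Position 4 ('a'): no match needed
  Position 5 ('c'): no match needed
  Position 6 ('a'): no match needed
Only matched 1/4 characters => not a subsequence

0


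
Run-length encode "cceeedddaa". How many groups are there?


Input: cceeedddaa
Scanning for consecutive runs:
  Group 1: 'c' x 2 (positions 0-1)
  Group 2: 'e' x 3 (positions 2-4)
  Group 3: 'd' x 3 (positions 5-7)
  Group 4: 'a' x 2 (positions 8-9)
Total groups: 4

4


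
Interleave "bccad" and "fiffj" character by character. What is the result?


Interleaving "bccad" and "fiffj":
  Position 0: 'b' from first, 'f' from second => "bf"
  Position 1: 'c' from first, 'i' from second => "ci"
  Position 2: 'c' from first, 'f' from second => "cf"
  Position 3: 'a' from first, 'f' from second => "af"
  Position 4: 'd' from first, 'j' from second => "dj"
Result: bfcicfafdj

bfcicfafdj


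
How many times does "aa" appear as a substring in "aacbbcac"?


Searching for "aa" in "aacbbcac"
Scanning each position:
  Position 0: "aa" => MATCH
  Position 1: "ac" => no
  Position 2: "cb" => no
  Position 3: "bb" => no
  Position 4: "bc" => no
  Position 5: "ca" => no
  Position 6: "ac" => no
Total occurrences: 1

1


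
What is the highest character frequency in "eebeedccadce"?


Input: eebeedccadce
Character counts:
  'a': 1
  'b': 1
  'c': 3
  'd': 2
  'e': 5
Maximum frequency: 5

5


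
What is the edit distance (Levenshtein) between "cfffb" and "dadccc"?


Computing edit distance: "cfffb" -> "dadccc"
DP table:
           d    a    d    c    c    c
      0    1    2    3    4    5    6
  c   1    1    2    3    3    4    5
  f   2    2    2    3    4    4    5
  f   3    3    3    3    4    5    5
  f   4    4    4    4    4    5    6
  b   5    5    5    5    5    5    6
Edit distance = dp[5][6] = 6

6


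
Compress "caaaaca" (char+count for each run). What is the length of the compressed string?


Input: caaaaca
Runs:
  'c' x 1 => "c1"
  'a' x 4 => "a4"
  'c' x 1 => "c1"
  'a' x 1 => "a1"
Compressed: "c1a4c1a1"
Compressed length: 8

8


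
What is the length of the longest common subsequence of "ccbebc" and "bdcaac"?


LCS of "ccbebc" and "bdcaac"
DP table:
           b    d    c    a    a    c
      0    0    0    0    0    0    0
  c   0    0    0    1    1    1    1
  c   0    0    0    1    1    1    2
  b   0    1    1    1    1    1    2
  e   0    1    1    1    1    1    2
  b   0    1    1    1    1    1    2
  c   0    1    1    2    2    2    2
LCS length = dp[6][6] = 2

2


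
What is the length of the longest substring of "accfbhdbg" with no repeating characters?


Input: "accfbhdbg"
Sliding window (track last position of each char):
  Position 0 ('a'): window [0,0] length 1 -- new best
  Position 1 ('c'): window [0,1] length 2 -- new best
  Position 2 ('c'): repeat (last at 1), move window start to 2
  Position 2 ('c'): window [2,2] length 1
  Position 3 ('f'): window [2,3] length 2
  Position 4 ('b'): window [2,4] length 3 -- new best
  Position 5 ('h'): window [2,5] length 4 -- new best
  Position 6 ('d'): window [2,6] length 5 -- new best
  Position 7 ('b'): repeat (last at 4), move window start to 5
  Position 7 ('b'): window [5,7] length 3
  Position 8 ('g'): window [5,8] length 4
Longest substring with no repeats: "cfbhd" with length 5

5


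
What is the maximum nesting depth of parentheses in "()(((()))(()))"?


Input: "()(((()))(()))"
Tracking depth:
  Position 0 '(': depth becomes 1
  Position 1 ')': depth becomes 0
  Position 2 '(': depth becomes 1
  Position 3 '(': depth becomes 2
  Position 4 '(': depth becomes 3
  Position 5 '(': depth becomes 4
  Position 6 ')': depth becomes 3
  Position 7 ')': depth becomes 2
  Position 8 ')': depth becomes 1
  Position 9 '(': depth becomes 2
  Position 10 '(': depth becomes 3
  Position 11 ')': depth becomes 2
  Position 12 ')': depth becomes 1
  Position 13 ')': depth becomes 0
Maximum depth reached: 4

4


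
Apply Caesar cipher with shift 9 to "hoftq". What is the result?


Caesar cipher: shift "hoftq" by 9
  'h' (pos 7) + 9 = pos 16 = 'q'
  'o' (pos 14) + 9 = pos 23 = 'x'
  'f' (pos 5) + 9 = pos 14 = 'o'
  't' (pos 19) + 9 = pos 2 = 'c'
  'q' (pos 16) + 9 = pos 25 = 'z'
Result: qxocz

qxocz


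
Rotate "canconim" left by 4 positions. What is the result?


Input: "canconim", rotate left by 4
First 4 characters: "canc"
Remaining characters: "onim"
Concatenate remaining + first: "onim" + "canc" = "onimcanc"

onimcanc


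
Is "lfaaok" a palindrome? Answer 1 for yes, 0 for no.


Input: lfaaok
Reversed: koaafl
  Compare pos 0 ('l') with pos 5 ('k'): MISMATCH
  Compare pos 1 ('f') with pos 4 ('o'): MISMATCH
  Compare pos 2 ('a') with pos 3 ('a'): match
Result: not a palindrome

0


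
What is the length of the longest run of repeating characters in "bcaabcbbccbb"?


Input: "bcaabcbbccbb"
Scanning for longest run:
  Position 1 ('c'): new char, reset run to 1
  Position 2 ('a'): new char, reset run to 1
  Position 3 ('a'): continues run of 'a', length=2
  Position 4 ('b'): new char, reset run to 1
  Position 5 ('c'): new char, reset run to 1
  Position 6 ('b'): new char, reset run to 1
  Position 7 ('b'): continues run of 'b', length=2
  Position 8 ('c'): new char, reset run to 1
  Position 9 ('c'): continues run of 'c', length=2
  Position 10 ('b'): new char, reset run to 1
  Position 11 ('b'): continues run of 'b', length=2
Longest run: 'a' with length 2

2


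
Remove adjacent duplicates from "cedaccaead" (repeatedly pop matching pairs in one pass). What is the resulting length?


Input: cedaccaead
Stack-based adjacent duplicate removal:
  Read 'c': push. Stack: c
  Read 'e': push. Stack: ce
  Read 'd': push. Stack: ced
  Read 'a': push. Stack: ceda
  Read 'c': push. Stack: cedac
  Read 'c': matches stack top 'c' => pop. Stack: ceda
  Read 'a': matches stack top 'a' => pop. Stack: ced
  Read 'e': push. Stack: cede
  Read 'a': push. Stack: cedea
  Read 'd': push. Stack: cedead
Final stack: "cedead" (length 6)

6


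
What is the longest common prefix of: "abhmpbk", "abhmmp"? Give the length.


Words: abhmpbk, abhmmp
  Position 0: all 'a' => match
  Position 1: all 'b' => match
  Position 2: all 'h' => match
  Position 3: all 'm' => match
  Position 4: ('p', 'm') => mismatch, stop
LCP = "abhm" (length 4)

4


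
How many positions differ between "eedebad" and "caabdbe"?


Comparing "eedebad" and "caabdbe" position by position:
  Position 0: 'e' vs 'c' => DIFFER
  Position 1: 'e' vs 'a' => DIFFER
  Position 2: 'd' vs 'a' => DIFFER
  Position 3: 'e' vs 'b' => DIFFER
  Position 4: 'b' vs 'd' => DIFFER
  Position 5: 'a' vs 'b' => DIFFER
  Position 6: 'd' vs 'e' => DIFFER
Positions that differ: 7

7


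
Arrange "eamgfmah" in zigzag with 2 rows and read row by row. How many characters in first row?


Zigzag "eamgfmah" into 2 rows:
Placing characters:
  'e' => row 0
  'a' => row 1
  'm' => row 0
  'g' => row 1
  'f' => row 0
  'm' => row 1
  'a' => row 0
  'h' => row 1
Rows:
  Row 0: "emfa"
  Row 1: "agmh"
First row length: 4

4


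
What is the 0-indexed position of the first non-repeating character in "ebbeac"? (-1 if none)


Input: ebbeac
Character frequencies:
  'a': 1
  'b': 2
  'c': 1
  'e': 2
Scanning left to right for freq == 1:
  Position 0 ('e'): freq=2, skip
  Position 1 ('b'): freq=2, skip
  Position 2 ('b'): freq=2, skip
  Position 3 ('e'): freq=2, skip
  Position 4 ('a'): unique! => answer = 4

4


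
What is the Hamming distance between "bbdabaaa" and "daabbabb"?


Comparing "bbdabaaa" and "daabbabb" position by position:
  Position 0: 'b' vs 'd' => differ
  Position 1: 'b' vs 'a' => differ
  Position 2: 'd' vs 'a' => differ
  Position 3: 'a' vs 'b' => differ
  Position 4: 'b' vs 'b' => same
  Position 5: 'a' vs 'a' => same
  Position 6: 'a' vs 'b' => differ
  Position 7: 'a' vs 'b' => differ
Total differences (Hamming distance): 6

6


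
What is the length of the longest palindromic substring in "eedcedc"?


Input: "eedcedc"
Checking substrings for palindromes:
  [0:2] "ee" (len 2) => palindrome
Longest palindromic substring: "ee" with length 2

2


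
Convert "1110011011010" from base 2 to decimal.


Input: "1110011011010" in base 2
Positional expansion:
  Digit '1' (value 1) x 2^12 = 4096
  Digit '1' (value 1) x 2^11 = 2048
  Digit '1' (value 1) x 2^10 = 1024
  Digit '0' (value 0) x 2^9 = 0
  Digit '0' (value 0) x 2^8 = 0
  Digit '1' (value 1) x 2^7 = 128
  Digit '1' (value 1) x 2^6 = 64
  Digit '0' (value 0) x 2^5 = 0
  Digit '1' (value 1) x 2^4 = 16
  Digit '1' (value 1) x 2^3 = 8
  Digit '0' (value 0) x 2^2 = 0
  Digit '1' (value 1) x 2^1 = 2
  Digit '0' (value 0) x 2^0 = 0
Sum = 7386

7386


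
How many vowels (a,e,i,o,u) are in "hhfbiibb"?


Input: hhfbiibb
Checking each character:
  'h' at position 0: consonant
  'h' at position 1: consonant
  'f' at position 2: consonant
  'b' at position 3: consonant
  'i' at position 4: vowel (running total: 1)
  'i' at position 5: vowel (running total: 2)
  'b' at position 6: consonant
  'b' at position 7: consonant
Total vowels: 2

2


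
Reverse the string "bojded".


Input: bojded
Reading characters right to left:
  Position 5: 'd'
  Position 4: 'e'
  Position 3: 'd'
  Position 2: 'j'
  Position 1: 'o'
  Position 0: 'b'
Reversed: dedjob

dedjob


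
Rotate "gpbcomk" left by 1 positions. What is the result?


Input: "gpbcomk", rotate left by 1
First 1 characters: "g"
Remaining characters: "pbcomk"
Concatenate remaining + first: "pbcomk" + "g" = "pbcomkg"

pbcomkg


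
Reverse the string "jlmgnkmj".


Input: jlmgnkmj
Reading characters right to left:
  Position 7: 'j'
  Position 6: 'm'
  Position 5: 'k'
  Position 4: 'n'
  Position 3: 'g'
  Position 2: 'm'
  Position 1: 'l'
  Position 0: 'j'
Reversed: jmkngmlj

jmkngmlj


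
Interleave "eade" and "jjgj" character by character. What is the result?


Interleaving "eade" and "jjgj":
  Position 0: 'e' from first, 'j' from second => "ej"
  Position 1: 'a' from first, 'j' from second => "aj"
  Position 2: 'd' from first, 'g' from second => "dg"
  Position 3: 'e' from first, 'j' from second => "ej"
Result: ejajdgej

ejajdgej


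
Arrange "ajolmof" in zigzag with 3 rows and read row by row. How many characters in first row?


Zigzag "ajolmof" into 3 rows:
Placing characters:
  'a' => row 0
  'j' => row 1
  'o' => row 2
  'l' => row 1
  'm' => row 0
  'o' => row 1
  'f' => row 2
Rows:
  Row 0: "am"
  Row 1: "jlo"
  Row 2: "of"
First row length: 2

2


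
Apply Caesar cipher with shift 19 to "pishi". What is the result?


Caesar cipher: shift "pishi" by 19
  'p' (pos 15) + 19 = pos 8 = 'i'
  'i' (pos 8) + 19 = pos 1 = 'b'
  's' (pos 18) + 19 = pos 11 = 'l'
  'h' (pos 7) + 19 = pos 0 = 'a'
  'i' (pos 8) + 19 = pos 1 = 'b'
Result: iblab

iblab


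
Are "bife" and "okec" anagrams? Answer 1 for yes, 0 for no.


Strings: "bife", "okec"
Sorted first:  befi
Sorted second: ceko
Differ at position 0: 'b' vs 'c' => not anagrams

0


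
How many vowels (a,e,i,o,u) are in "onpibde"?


Input: onpibde
Checking each character:
  'o' at position 0: vowel (running total: 1)
  'n' at position 1: consonant
  'p' at position 2: consonant
  'i' at position 3: vowel (running total: 2)
  'b' at position 4: consonant
  'd' at position 5: consonant
  'e' at position 6: vowel (running total: 3)
Total vowels: 3

3


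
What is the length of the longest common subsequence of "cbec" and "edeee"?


LCS of "cbec" and "edeee"
DP table:
           e    d    e    e    e
      0    0    0    0    0    0
  c   0    0    0    0    0    0
  b   0    0    0    0    0    0
  e   0    1    1    1    1    1
  c   0    1    1    1    1    1
LCS length = dp[4][5] = 1

1


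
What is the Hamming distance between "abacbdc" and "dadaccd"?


Comparing "abacbdc" and "dadaccd" position by position:
  Position 0: 'a' vs 'd' => differ
  Position 1: 'b' vs 'a' => differ
  Position 2: 'a' vs 'd' => differ
  Position 3: 'c' vs 'a' => differ
  Position 4: 'b' vs 'c' => differ
  Position 5: 'd' vs 'c' => differ
  Position 6: 'c' vs 'd' => differ
Total differences (Hamming distance): 7

7


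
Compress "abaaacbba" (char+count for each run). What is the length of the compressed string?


Input: abaaacbba
Runs:
  'a' x 1 => "a1"
  'b' x 1 => "b1"
  'a' x 3 => "a3"
  'c' x 1 => "c1"
  'b' x 2 => "b2"
  'a' x 1 => "a1"
Compressed: "a1b1a3c1b2a1"
Compressed length: 12

12


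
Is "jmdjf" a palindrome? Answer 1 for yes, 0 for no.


Input: jmdjf
Reversed: fjdmj
  Compare pos 0 ('j') with pos 4 ('f'): MISMATCH
  Compare pos 1 ('m') with pos 3 ('j'): MISMATCH
Result: not a palindrome

0


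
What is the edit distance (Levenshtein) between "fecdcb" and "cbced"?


Computing edit distance: "fecdcb" -> "cbced"
DP table:
           c    b    c    e    d
      0    1    2    3    4    5
  f   1    1    2    3    4    5
  e   2    2    2    3    3    4
  c   3    2    3    2    3    4
  d   4    3    3    3    3    3
  c   5    4    4    3    4    4
  b   6    5    4    4    4    5
Edit distance = dp[6][5] = 5

5


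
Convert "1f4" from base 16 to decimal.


Input: "1f4" in base 16
Positional expansion:
  Digit '1' (value 1) x 16^2 = 256
  Digit 'f' (value 15) x 16^1 = 240
  Digit '4' (value 4) x 16^0 = 4
Sum = 500

500


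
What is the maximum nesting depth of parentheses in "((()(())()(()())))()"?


Input: "((()(())()(()())))()"
Tracking depth:
  Position 0 '(': depth becomes 1
  Position 1 '(': depth becomes 2
  Position 2 '(': depth becomes 3
  Position 3 ')': depth becomes 2
  Position 4 '(': depth becomes 3
  Position 5 '(': depth becomes 4
  Position 6 ')': depth becomes 3
  Position 7 ')': depth becomes 2
  Position 8 '(': depth becomes 3
  Position 9 ')': depth becomes 2
  Position 10 '(': depth becomes 3
  Position 11 '(': depth becomes 4
  Position 12 ')': depth becomes 3
  Position 13 '(': depth becomes 4
  Position 14 ')': depth becomes 3
  Position 15 ')': depth becomes 2
  Position 16 ')': depth becomes 1
  Position 17 ')': depth becomes 0
  Position 18 '(': depth becomes 1
  Position 19 ')': depth becomes 0
Maximum depth reached: 4

4


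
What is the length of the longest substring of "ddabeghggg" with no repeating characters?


Input: "ddabeghggg"
Sliding window (track last position of each char):
  Position 0 ('d'): window [0,0] length 1 -- new best
  Position 1 ('d'): repeat (last at 0), move window start to 1
  Position 1 ('d'): window [1,1] length 1
  Position 2 ('a'): window [1,2] length 2 -- new best
  Position 3 ('b'): window [1,3] length 3 -- new best
  Position 4 ('e'): window [1,4] length 4 -- new best
  Position 5 ('g'): window [1,5] length 5 -- new best
  Position 6 ('h'): window [1,6] length 6 -- new best
  Position 7 ('g'): repeat (last at 5), move window start to 6
  Position 7 ('g'): window [6,7] length 2
  Position 8 ('g'): repeat (last at 7), move window start to 8
  Position 8 ('g'): window [8,8] length 1
  Position 9 ('g'): repeat (last at 8), move window start to 9
  Position 9 ('g'): window [9,9] length 1
Longest substring with no repeats: "dabegh" with length 6

6


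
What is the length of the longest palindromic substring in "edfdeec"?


Input: "edfdeec"
Checking substrings for palindromes:
  [0:5] "edfde" (len 5) => palindrome
  [1:4] "dfd" (len 3) => palindrome
  [4:6] "ee" (len 2) => palindrome
Longest palindromic substring: "edfde" with length 5

5


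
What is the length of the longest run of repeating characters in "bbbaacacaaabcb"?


Input: "bbbaacacaaabcb"
Scanning for longest run:
  Position 1 ('b'): continues run of 'b', length=2
  Position 2 ('b'): continues run of 'b', length=3
  Position 3 ('a'): new char, reset run to 1
  Position 4 ('a'): continues run of 'a', length=2
  Position 5 ('c'): new char, reset run to 1
  Position 6 ('a'): new char, reset run to 1
  Position 7 ('c'): new char, reset run to 1
  Position 8 ('a'): new char, reset run to 1
  Position 9 ('a'): continues run of 'a', length=2
  Position 10 ('a'): continues run of 'a', length=3
  Position 11 ('b'): new char, reset run to 1
  Position 12 ('c'): new char, reset run to 1
  Position 13 ('b'): new char, reset run to 1
Longest run: 'b' with length 3

3


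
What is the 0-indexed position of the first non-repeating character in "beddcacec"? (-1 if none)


Input: beddcacec
Character frequencies:
  'a': 1
  'b': 1
  'c': 3
  'd': 2
  'e': 2
Scanning left to right for freq == 1:
  Position 0 ('b'): unique! => answer = 0

0


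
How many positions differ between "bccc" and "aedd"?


Comparing "bccc" and "aedd" position by position:
  Position 0: 'b' vs 'a' => DIFFER
  Position 1: 'c' vs 'e' => DIFFER
  Position 2: 'c' vs 'd' => DIFFER
  Position 3: 'c' vs 'd' => DIFFER
Positions that differ: 4

4


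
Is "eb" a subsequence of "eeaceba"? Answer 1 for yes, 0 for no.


Check if "eb" is a subsequence of "eeaceba"
Greedy scan:
  Position 0 ('e'): matches sub[0] = 'e'
  Position 1 ('e'): no match needed
  Position 2 ('a'): no match needed
  Position 3 ('c'): no match needed
  Position 4 ('e'): no match needed
  Position 5 ('b'): matches sub[1] = 'b'
  Position 6 ('a'): no match needed
All 2 characters matched => is a subsequence

1


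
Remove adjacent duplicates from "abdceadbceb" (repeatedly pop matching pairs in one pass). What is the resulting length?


Input: abdceadbceb
Stack-based adjacent duplicate removal:
  Read 'a': push. Stack: a
  Read 'b': push. Stack: ab
  Read 'd': push. Stack: abd
  Read 'c': push. Stack: abdc
  Read 'e': push. Stack: abdce
  Read 'a': push. Stack: abdcea
  Read 'd': push. Stack: abdcead
  Read 'b': push. Stack: abdceadb
  Read 'c': push. Stack: abdceadbc
  Read 'e': push. Stack: abdceadbce
  Read 'b': push. Stack: abdceadbceb
Final stack: "abdceadbceb" (length 11)

11


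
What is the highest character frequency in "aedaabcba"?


Input: aedaabcba
Character counts:
  'a': 4
  'b': 2
  'c': 1
  'd': 1
  'e': 1
Maximum frequency: 4

4


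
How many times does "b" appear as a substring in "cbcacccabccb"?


Searching for "b" in "cbcacccabccb"
Scanning each position:
  Position 0: "c" => no
  Position 1: "b" => MATCH
  Position 2: "c" => no
  Position 3: "a" => no
  Position 4: "c" => no
  Position 5: "c" => no
  Position 6: "c" => no
  Position 7: "a" => no
  Position 8: "b" => MATCH
  Position 9: "c" => no
  Position 10: "c" => no
  Position 11: "b" => MATCH
Total occurrences: 3

3


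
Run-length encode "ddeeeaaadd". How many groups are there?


Input: ddeeeaaadd
Scanning for consecutive runs:
  Group 1: 'd' x 2 (positions 0-1)
  Group 2: 'e' x 3 (positions 2-4)
  Group 3: 'a' x 3 (positions 5-7)
  Group 4: 'd' x 2 (positions 8-9)
Total groups: 4

4


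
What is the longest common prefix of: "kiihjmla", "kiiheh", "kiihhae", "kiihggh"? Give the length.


Words: kiihjmla, kiiheh, kiihhae, kiihggh
  Position 0: all 'k' => match
  Position 1: all 'i' => match
  Position 2: all 'i' => match
  Position 3: all 'h' => match
  Position 4: ('j', 'e', 'h', 'g') => mismatch, stop
LCP = "kiih" (length 4)

4


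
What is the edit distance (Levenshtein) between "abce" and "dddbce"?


Computing edit distance: "abce" -> "dddbce"
DP table:
           d    d    d    b    c    e
      0    1    2    3    4    5    6
  a   1    1    2    3    4    5    6
  b   2    2    2    3    3    4    5
  c   3    3    3    3    4    3    4
  e   4    4    4    4    4    4    3
Edit distance = dp[4][6] = 3

3


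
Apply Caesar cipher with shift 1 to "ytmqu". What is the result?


Caesar cipher: shift "ytmqu" by 1
  'y' (pos 24) + 1 = pos 25 = 'z'
  't' (pos 19) + 1 = pos 20 = 'u'
  'm' (pos 12) + 1 = pos 13 = 'n'
  'q' (pos 16) + 1 = pos 17 = 'r'
  'u' (pos 20) + 1 = pos 21 = 'v'
Result: zunrv

zunrv


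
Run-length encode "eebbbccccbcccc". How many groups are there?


Input: eebbbccccbcccc
Scanning for consecutive runs:
  Group 1: 'e' x 2 (positions 0-1)
  Group 2: 'b' x 3 (positions 2-4)
  Group 3: 'c' x 4 (positions 5-8)
  Group 4: 'b' x 1 (positions 9-9)
  Group 5: 'c' x 4 (positions 10-13)
Total groups: 5

5


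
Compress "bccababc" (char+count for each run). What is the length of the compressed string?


Input: bccababc
Runs:
  'b' x 1 => "b1"
  'c' x 2 => "c2"
  'a' x 1 => "a1"
  'b' x 1 => "b1"
  'a' x 1 => "a1"
  'b' x 1 => "b1"
  'c' x 1 => "c1"
Compressed: "b1c2a1b1a1b1c1"
Compressed length: 14

14


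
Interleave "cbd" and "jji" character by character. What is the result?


Interleaving "cbd" and "jji":
  Position 0: 'c' from first, 'j' from second => "cj"
  Position 1: 'b' from first, 'j' from second => "bj"
  Position 2: 'd' from first, 'i' from second => "di"
Result: cjbjdi

cjbjdi


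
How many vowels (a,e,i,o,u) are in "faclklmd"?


Input: faclklmd
Checking each character:
  'f' at position 0: consonant
  'a' at position 1: vowel (running total: 1)
  'c' at position 2: consonant
  'l' at position 3: consonant
  'k' at position 4: consonant
  'l' at position 5: consonant
  'm' at position 6: consonant
  'd' at position 7: consonant
Total vowels: 1

1


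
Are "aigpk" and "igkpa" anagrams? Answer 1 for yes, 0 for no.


Strings: "aigpk", "igkpa"
Sorted first:  agikp
Sorted second: agikp
Sorted forms match => anagrams

1


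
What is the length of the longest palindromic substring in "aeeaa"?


Input: "aeeaa"
Checking substrings for palindromes:
  [0:4] "aeea" (len 4) => palindrome
  [1:3] "ee" (len 2) => palindrome
  [3:5] "aa" (len 2) => palindrome
Longest palindromic substring: "aeea" with length 4

4


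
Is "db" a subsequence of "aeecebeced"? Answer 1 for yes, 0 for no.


Check if "db" is a subsequence of "aeecebeced"
Greedy scan:
  Position 0 ('a'): no match needed
  Position 1 ('e'): no match needed
  Position 2 ('e'): no match needed
  Position 3 ('c'): no match needed
  Position 4 ('e'): no match needed
  Position 5 ('b'): no match needed
  Position 6 ('e'): no match needed
  Position 7 ('c'): no match needed
  Position 8 ('e'): no match needed
  Position 9 ('d'): matches sub[0] = 'd'
Only matched 1/2 characters => not a subsequence

0


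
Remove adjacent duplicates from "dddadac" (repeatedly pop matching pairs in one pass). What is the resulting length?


Input: dddadac
Stack-based adjacent duplicate removal:
  Read 'd': push. Stack: d
  Read 'd': matches stack top 'd' => pop. Stack: (empty)
  Read 'd': push. Stack: d
  Read 'a': push. Stack: da
  Read 'd': push. Stack: dad
  Read 'a': push. Stack: dada
  Read 'c': push. Stack: dadac
Final stack: "dadac" (length 5)

5


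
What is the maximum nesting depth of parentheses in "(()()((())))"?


Input: "(()()((())))"
Tracking depth:
  Position 0 '(': depth becomes 1
  Position 1 '(': depth becomes 2
  Position 2 ')': depth becomes 1
  Position 3 '(': depth becomes 2
  Position 4 ')': depth becomes 1
  Position 5 '(': depth becomes 2
  Position 6 '(': depth becomes 3
  Position 7 '(': depth becomes 4
  Position 8 ')': depth becomes 3
  Position 9 ')': depth becomes 2
  Position 10 ')': depth becomes 1
  Position 11 ')': depth becomes 0
Maximum depth reached: 4

4


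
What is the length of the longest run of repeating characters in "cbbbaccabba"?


Input: "cbbbaccabba"
Scanning for longest run:
  Position 1 ('b'): new char, reset run to 1
  Position 2 ('b'): continues run of 'b', length=2
  Position 3 ('b'): continues run of 'b', length=3
  Position 4 ('a'): new char, reset run to 1
  Position 5 ('c'): new char, reset run to 1
  Position 6 ('c'): continues run of 'c', length=2
  Position 7 ('a'): new char, reset run to 1
  Position 8 ('b'): new char, reset run to 1
  Position 9 ('b'): continues run of 'b', length=2
  Position 10 ('a'): new char, reset run to 1
Longest run: 'b' with length 3

3


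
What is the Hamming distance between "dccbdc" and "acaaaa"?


Comparing "dccbdc" and "acaaaa" position by position:
  Position 0: 'd' vs 'a' => differ
  Position 1: 'c' vs 'c' => same
  Position 2: 'c' vs 'a' => differ
  Position 3: 'b' vs 'a' => differ
  Position 4: 'd' vs 'a' => differ
  Position 5: 'c' vs 'a' => differ
Total differences (Hamming distance): 5

5


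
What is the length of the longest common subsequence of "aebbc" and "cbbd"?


LCS of "aebbc" and "cbbd"
DP table:
           c    b    b    d
      0    0    0    0    0
  a   0    0    0    0    0
  e   0    0    0    0    0
  b   0    0    1    1    1
  b   0    0    1    2    2
  c   0    1    1    2    2
LCS length = dp[5][4] = 2

2


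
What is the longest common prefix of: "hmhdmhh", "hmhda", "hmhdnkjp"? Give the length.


Words: hmhdmhh, hmhda, hmhdnkjp
  Position 0: all 'h' => match
  Position 1: all 'm' => match
  Position 2: all 'h' => match
  Position 3: all 'd' => match
  Position 4: ('m', 'a', 'n') => mismatch, stop
LCP = "hmhd" (length 4)

4


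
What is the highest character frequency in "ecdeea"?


Input: ecdeea
Character counts:
  'a': 1
  'c': 1
  'd': 1
  'e': 3
Maximum frequency: 3

3


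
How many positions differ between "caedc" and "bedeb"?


Comparing "caedc" and "bedeb" position by position:
  Position 0: 'c' vs 'b' => DIFFER
  Position 1: 'a' vs 'e' => DIFFER
  Position 2: 'e' vs 'd' => DIFFER
  Position 3: 'd' vs 'e' => DIFFER
  Position 4: 'c' vs 'b' => DIFFER
Positions that differ: 5

5


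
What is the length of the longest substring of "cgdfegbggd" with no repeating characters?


Input: "cgdfegbggd"
Sliding window (track last position of each char):
  Position 0 ('c'): window [0,0] length 1 -- new best
  Position 1 ('g'): window [0,1] length 2 -- new best
  Position 2 ('d'): window [0,2] length 3 -- new best
  Position 3 ('f'): window [0,3] length 4 -- new best
  Position 4 ('e'): window [0,4] length 5 -- new best
  Position 5 ('g'): repeat (last at 1), move window start to 2
  Position 5 ('g'): window [2,5] length 4
  Position 6 ('b'): window [2,6] length 5
  Position 7 ('g'): repeat (last at 5), move window start to 6
  Position 7 ('g'): window [6,7] length 2
  Position 8 ('g'): repeat (last at 7), move window start to 8
  Position 8 ('g'): window [8,8] length 1
  Position 9 ('d'): window [8,9] length 2
Longest substring with no repeats: "cgdfe" with length 5

5


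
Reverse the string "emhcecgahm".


Input: emhcecgahm
Reading characters right to left:
  Position 9: 'm'
  Position 8: 'h'
  Position 7: 'a'
  Position 6: 'g'
  Position 5: 'c'
  Position 4: 'e'
  Position 3: 'c'
  Position 2: 'h'
  Position 1: 'm'
  Position 0: 'e'
Reversed: mhagcechme

mhagcechme


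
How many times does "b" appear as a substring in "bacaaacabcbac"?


Searching for "b" in "bacaaacabcbac"
Scanning each position:
  Position 0: "b" => MATCH
  Position 1: "a" => no
  Position 2: "c" => no
  Position 3: "a" => no
  Position 4: "a" => no
  Position 5: "a" => no
  Position 6: "c" => no
  Position 7: "a" => no
  Position 8: "b" => MATCH
  Position 9: "c" => no
  Position 10: "b" => MATCH
  Position 11: "a" => no
  Position 12: "c" => no
Total occurrences: 3

3


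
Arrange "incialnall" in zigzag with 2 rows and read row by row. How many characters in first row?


Zigzag "incialnall" into 2 rows:
Placing characters:
  'i' => row 0
  'n' => row 1
  'c' => row 0
  'i' => row 1
  'a' => row 0
  'l' => row 1
  'n' => row 0
  'a' => row 1
  'l' => row 0
  'l' => row 1
Rows:
  Row 0: "icanl"
  Row 1: "nilal"
First row length: 5

5


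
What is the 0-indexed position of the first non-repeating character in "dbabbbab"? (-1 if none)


Input: dbabbbab
Character frequencies:
  'a': 2
  'b': 5
  'd': 1
Scanning left to right for freq == 1:
  Position 0 ('d'): unique! => answer = 0

0


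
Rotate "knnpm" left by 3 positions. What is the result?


Input: "knnpm", rotate left by 3
First 3 characters: "knn"
Remaining characters: "pm"
Concatenate remaining + first: "pm" + "knn" = "pmknn"

pmknn


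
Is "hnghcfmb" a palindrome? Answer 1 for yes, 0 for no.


Input: hnghcfmb
Reversed: bmfchgnh
  Compare pos 0 ('h') with pos 7 ('b'): MISMATCH
  Compare pos 1 ('n') with pos 6 ('m'): MISMATCH
  Compare pos 2 ('g') with pos 5 ('f'): MISMATCH
  Compare pos 3 ('h') with pos 4 ('c'): MISMATCH
Result: not a palindrome

0


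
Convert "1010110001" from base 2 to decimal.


Input: "1010110001" in base 2
Positional expansion:
  Digit '1' (value 1) x 2^9 = 512
  Digit '0' (value 0) x 2^8 = 0
  Digit '1' (value 1) x 2^7 = 128
  Digit '0' (value 0) x 2^6 = 0
  Digit '1' (value 1) x 2^5 = 32
  Digit '1' (value 1) x 2^4 = 16
  Digit '0' (value 0) x 2^3 = 0
  Digit '0' (value 0) x 2^2 = 0
  Digit '0' (value 0) x 2^1 = 0
  Digit '1' (value 1) x 2^0 = 1
Sum = 689

689


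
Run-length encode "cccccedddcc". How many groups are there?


Input: cccccedddcc
Scanning for consecutive runs:
  Group 1: 'c' x 5 (positions 0-4)
  Group 2: 'e' x 1 (positions 5-5)
  Group 3: 'd' x 3 (positions 6-8)
  Group 4: 'c' x 2 (positions 9-10)
Total groups: 4

4


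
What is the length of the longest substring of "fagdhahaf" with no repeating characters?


Input: "fagdhahaf"
Sliding window (track last position of each char):
  Position 0 ('f'): window [0,0] length 1 -- new best
  Position 1 ('a'): window [0,1] length 2 -- new best
  Position 2 ('g'): window [0,2] length 3 -- new best
  Position 3 ('d'): window [0,3] length 4 -- new best
  Position 4 ('h'): window [0,4] length 5 -- new best
  Position 5 ('a'): repeat (last at 1), move window start to 2
  Position 5 ('a'): window [2,5] length 4
  Position 6 ('h'): repeat (last at 4), move window start to 5
  Position 6 ('h'): window [5,6] length 2
  Position 7 ('a'): repeat (last at 5), move window start to 6
  Position 7 ('a'): window [6,7] length 2
  Position 8 ('f'): window [6,8] length 3
Longest substring with no repeats: "fagdh" with length 5

5


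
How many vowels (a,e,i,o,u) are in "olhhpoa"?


Input: olhhpoa
Checking each character:
  'o' at position 0: vowel (running total: 1)
  'l' at position 1: consonant
  'h' at position 2: consonant
  'h' at position 3: consonant
  'p' at position 4: consonant
  'o' at position 5: vowel (running total: 2)
  'a' at position 6: vowel (running total: 3)
Total vowels: 3

3


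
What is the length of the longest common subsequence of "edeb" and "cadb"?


LCS of "edeb" and "cadb"
DP table:
           c    a    d    b
      0    0    0    0    0
  e   0    0    0    0    0
  d   0    0    0    1    1
  e   0    0    0    1    1
  b   0    0    0    1    2
LCS length = dp[4][4] = 2

2


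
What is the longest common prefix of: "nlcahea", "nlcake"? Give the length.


Words: nlcahea, nlcake
  Position 0: all 'n' => match
  Position 1: all 'l' => match
  Position 2: all 'c' => match
  Position 3: all 'a' => match
  Position 4: ('h', 'k') => mismatch, stop
LCP = "nlca" (length 4)

4


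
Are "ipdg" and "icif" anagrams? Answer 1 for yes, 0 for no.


Strings: "ipdg", "icif"
Sorted first:  dgip
Sorted second: cfii
Differ at position 0: 'd' vs 'c' => not anagrams

0


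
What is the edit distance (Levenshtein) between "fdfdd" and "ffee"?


Computing edit distance: "fdfdd" -> "ffee"
DP table:
           f    f    e    e
      0    1    2    3    4
  f   1    0    1    2    3
  d   2    1    1    2    3
  f   3    2    1    2    3
  d   4    3    2    2    3
  d   5    4    3    3    3
Edit distance = dp[5][4] = 3

3


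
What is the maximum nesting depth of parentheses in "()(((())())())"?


Input: "()(((())())())"
Tracking depth:
  Position 0 '(': depth becomes 1
  Position 1 ')': depth becomes 0
  Position 2 '(': depth becomes 1
  Position 3 '(': depth becomes 2
  Position 4 '(': depth becomes 3
  Position 5 '(': depth becomes 4
  Position 6 ')': depth becomes 3
  Position 7 ')': depth becomes 2
  Position 8 '(': depth becomes 3
  Position 9 ')': depth becomes 2
  Position 10 ')': depth becomes 1
  Position 11 '(': depth becomes 2
  Position 12 ')': depth becomes 1
  Position 13 ')': depth becomes 0
Maximum depth reached: 4

4


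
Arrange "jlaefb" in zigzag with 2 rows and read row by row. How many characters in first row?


Zigzag "jlaefb" into 2 rows:
Placing characters:
  'j' => row 0
  'l' => row 1
  'a' => row 0
  'e' => row 1
  'f' => row 0
  'b' => row 1
Rows:
  Row 0: "jaf"
  Row 1: "leb"
First row length: 3

3


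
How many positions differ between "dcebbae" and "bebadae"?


Comparing "dcebbae" and "bebadae" position by position:
  Position 0: 'd' vs 'b' => DIFFER
  Position 1: 'c' vs 'e' => DIFFER
  Position 2: 'e' vs 'b' => DIFFER
  Position 3: 'b' vs 'a' => DIFFER
  Position 4: 'b' vs 'd' => DIFFER
  Position 5: 'a' vs 'a' => same
  Position 6: 'e' vs 'e' => same
Positions that differ: 5

5


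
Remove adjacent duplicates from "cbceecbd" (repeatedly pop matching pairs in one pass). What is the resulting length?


Input: cbceecbd
Stack-based adjacent duplicate removal:
  Read 'c': push. Stack: c
  Read 'b': push. Stack: cb
  Read 'c': push. Stack: cbc
  Read 'e': push. Stack: cbce
  Read 'e': matches stack top 'e' => pop. Stack: cbc
  Read 'c': matches stack top 'c' => pop. Stack: cb
  Read 'b': matches stack top 'b' => pop. Stack: c
  Read 'd': push. Stack: cd
Final stack: "cd" (length 2)

2


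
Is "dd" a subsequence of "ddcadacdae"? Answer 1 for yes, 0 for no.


Check if "dd" is a subsequence of "ddcadacdae"
Greedy scan:
  Position 0 ('d'): matches sub[0] = 'd'
  Position 1 ('d'): matches sub[1] = 'd'
  Position 2 ('c'): no match needed
  Position 3 ('a'): no match needed
  Position 4 ('d'): no match needed
  Position 5 ('a'): no match needed
  Position 6 ('c'): no match needed
  Position 7 ('d'): no match needed
  Position 8 ('a'): no match needed
  Position 9 ('e'): no match needed
All 2 characters matched => is a subsequence

1


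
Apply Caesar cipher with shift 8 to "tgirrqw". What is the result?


Caesar cipher: shift "tgirrqw" by 8
  't' (pos 19) + 8 = pos 1 = 'b'
  'g' (pos 6) + 8 = pos 14 = 'o'
  'i' (pos 8) + 8 = pos 16 = 'q'
  'r' (pos 17) + 8 = pos 25 = 'z'
  'r' (pos 17) + 8 = pos 25 = 'z'
  'q' (pos 16) + 8 = pos 24 = 'y'
  'w' (pos 22) + 8 = pos 4 = 'e'
Result: boqzzye

boqzzye


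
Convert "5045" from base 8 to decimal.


Input: "5045" in base 8
Positional expansion:
  Digit '5' (value 5) x 8^3 = 2560
  Digit '0' (value 0) x 8^2 = 0
  Digit '4' (value 4) x 8^1 = 32
  Digit '5' (value 5) x 8^0 = 5
Sum = 2597

2597


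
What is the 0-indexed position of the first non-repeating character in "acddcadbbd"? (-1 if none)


Input: acddcadbbd
Character frequencies:
  'a': 2
  'b': 2
  'c': 2
  'd': 4
Scanning left to right for freq == 1:
  Position 0 ('a'): freq=2, skip
  Position 1 ('c'): freq=2, skip
  Position 2 ('d'): freq=4, skip
  Position 3 ('d'): freq=4, skip
  Position 4 ('c'): freq=2, skip
  Position 5 ('a'): freq=2, skip
  Position 6 ('d'): freq=4, skip
  Position 7 ('b'): freq=2, skip
  Position 8 ('b'): freq=2, skip
  Position 9 ('d'): freq=4, skip
  No unique character found => answer = -1

-1


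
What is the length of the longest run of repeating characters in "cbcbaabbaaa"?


Input: "cbcbaabbaaa"
Scanning for longest run:
  Position 1 ('b'): new char, reset run to 1
  Position 2 ('c'): new char, reset run to 1
  Position 3 ('b'): new char, reset run to 1
  Position 4 ('a'): new char, reset run to 1
  Position 5 ('a'): continues run of 'a', length=2
  Position 6 ('b'): new char, reset run to 1
  Position 7 ('b'): continues run of 'b', length=2
  Position 8 ('a'): new char, reset run to 1
  Position 9 ('a'): continues run of 'a', length=2
  Position 10 ('a'): continues run of 'a', length=3
Longest run: 'a' with length 3

3


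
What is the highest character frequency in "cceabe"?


Input: cceabe
Character counts:
  'a': 1
  'b': 1
  'c': 2
  'e': 2
Maximum frequency: 2

2


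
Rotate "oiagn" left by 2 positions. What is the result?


Input: "oiagn", rotate left by 2
First 2 characters: "oi"
Remaining characters: "agn"
Concatenate remaining + first: "agn" + "oi" = "agnoi"

agnoi


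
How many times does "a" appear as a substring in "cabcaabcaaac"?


Searching for "a" in "cabcaabcaaac"
Scanning each position:
  Position 0: "c" => no
  Position 1: "a" => MATCH
  Position 2: "b" => no
  Position 3: "c" => no
  Position 4: "a" => MATCH
  Position 5: "a" => MATCH
  Position 6: "b" => no
  Position 7: "c" => no
  Position 8: "a" => MATCH
  Position 9: "a" => MATCH
  Position 10: "a" => MATCH
  Position 11: "c" => no
Total occurrences: 6

6


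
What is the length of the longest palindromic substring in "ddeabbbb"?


Input: "ddeabbbb"
Checking substrings for palindromes:
  [4:8] "bbbb" (len 4) => palindrome
  [4:7] "bbb" (len 3) => palindrome
  [5:8] "bbb" (len 3) => palindrome
  [0:2] "dd" (len 2) => palindrome
  [4:6] "bb" (len 2) => palindrome
  [5:7] "bb" (len 2) => palindrome
Longest palindromic substring: "bbbb" with length 4

4
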